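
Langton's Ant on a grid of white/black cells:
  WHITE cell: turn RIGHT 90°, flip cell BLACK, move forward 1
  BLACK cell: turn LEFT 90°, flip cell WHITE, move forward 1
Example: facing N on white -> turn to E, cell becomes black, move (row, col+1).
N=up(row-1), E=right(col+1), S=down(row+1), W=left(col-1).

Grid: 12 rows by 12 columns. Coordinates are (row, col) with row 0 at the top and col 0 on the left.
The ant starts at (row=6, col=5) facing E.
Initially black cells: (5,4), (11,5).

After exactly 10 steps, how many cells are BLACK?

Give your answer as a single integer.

Step 1: on WHITE (6,5): turn R to S, flip to black, move to (7,5). |black|=3
Step 2: on WHITE (7,5): turn R to W, flip to black, move to (7,4). |black|=4
Step 3: on WHITE (7,4): turn R to N, flip to black, move to (6,4). |black|=5
Step 4: on WHITE (6,4): turn R to E, flip to black, move to (6,5). |black|=6
Step 5: on BLACK (6,5): turn L to N, flip to white, move to (5,5). |black|=5
Step 6: on WHITE (5,5): turn R to E, flip to black, move to (5,6). |black|=6
Step 7: on WHITE (5,6): turn R to S, flip to black, move to (6,6). |black|=7
Step 8: on WHITE (6,6): turn R to W, flip to black, move to (6,5). |black|=8
Step 9: on WHITE (6,5): turn R to N, flip to black, move to (5,5). |black|=9
Step 10: on BLACK (5,5): turn L to W, flip to white, move to (5,4). |black|=8

Answer: 8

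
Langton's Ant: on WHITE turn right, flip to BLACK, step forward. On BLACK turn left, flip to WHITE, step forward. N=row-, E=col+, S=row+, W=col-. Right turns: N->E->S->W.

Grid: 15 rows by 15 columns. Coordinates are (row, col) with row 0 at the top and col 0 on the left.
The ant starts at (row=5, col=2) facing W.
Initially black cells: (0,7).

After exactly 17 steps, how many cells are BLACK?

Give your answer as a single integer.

Step 1: on WHITE (5,2): turn R to N, flip to black, move to (4,2). |black|=2
Step 2: on WHITE (4,2): turn R to E, flip to black, move to (4,3). |black|=3
Step 3: on WHITE (4,3): turn R to S, flip to black, move to (5,3). |black|=4
Step 4: on WHITE (5,3): turn R to W, flip to black, move to (5,2). |black|=5
Step 5: on BLACK (5,2): turn L to S, flip to white, move to (6,2). |black|=4
Step 6: on WHITE (6,2): turn R to W, flip to black, move to (6,1). |black|=5
Step 7: on WHITE (6,1): turn R to N, flip to black, move to (5,1). |black|=6
Step 8: on WHITE (5,1): turn R to E, flip to black, move to (5,2). |black|=7
Step 9: on WHITE (5,2): turn R to S, flip to black, move to (6,2). |black|=8
Step 10: on BLACK (6,2): turn L to E, flip to white, move to (6,3). |black|=7
Step 11: on WHITE (6,3): turn R to S, flip to black, move to (7,3). |black|=8
Step 12: on WHITE (7,3): turn R to W, flip to black, move to (7,2). |black|=9
Step 13: on WHITE (7,2): turn R to N, flip to black, move to (6,2). |black|=10
Step 14: on WHITE (6,2): turn R to E, flip to black, move to (6,3). |black|=11
Step 15: on BLACK (6,3): turn L to N, flip to white, move to (5,3). |black|=10
Step 16: on BLACK (5,3): turn L to W, flip to white, move to (5,2). |black|=9
Step 17: on BLACK (5,2): turn L to S, flip to white, move to (6,2). |black|=8

Answer: 8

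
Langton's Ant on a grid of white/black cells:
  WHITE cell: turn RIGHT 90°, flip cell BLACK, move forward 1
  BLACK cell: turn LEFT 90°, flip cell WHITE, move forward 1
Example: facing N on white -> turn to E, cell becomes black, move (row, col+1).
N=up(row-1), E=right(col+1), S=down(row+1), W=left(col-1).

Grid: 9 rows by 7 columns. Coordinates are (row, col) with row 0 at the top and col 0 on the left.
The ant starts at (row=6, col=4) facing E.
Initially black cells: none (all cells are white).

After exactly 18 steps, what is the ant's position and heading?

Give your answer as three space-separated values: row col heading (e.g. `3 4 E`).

Step 1: on WHITE (6,4): turn R to S, flip to black, move to (7,4). |black|=1
Step 2: on WHITE (7,4): turn R to W, flip to black, move to (7,3). |black|=2
Step 3: on WHITE (7,3): turn R to N, flip to black, move to (6,3). |black|=3
Step 4: on WHITE (6,3): turn R to E, flip to black, move to (6,4). |black|=4
Step 5: on BLACK (6,4): turn L to N, flip to white, move to (5,4). |black|=3
Step 6: on WHITE (5,4): turn R to E, flip to black, move to (5,5). |black|=4
Step 7: on WHITE (5,5): turn R to S, flip to black, move to (6,5). |black|=5
Step 8: on WHITE (6,5): turn R to W, flip to black, move to (6,4). |black|=6
Step 9: on WHITE (6,4): turn R to N, flip to black, move to (5,4). |black|=7
Step 10: on BLACK (5,4): turn L to W, flip to white, move to (5,3). |black|=6
Step 11: on WHITE (5,3): turn R to N, flip to black, move to (4,3). |black|=7
Step 12: on WHITE (4,3): turn R to E, flip to black, move to (4,4). |black|=8
Step 13: on WHITE (4,4): turn R to S, flip to black, move to (5,4). |black|=9
Step 14: on WHITE (5,4): turn R to W, flip to black, move to (5,3). |black|=10
Step 15: on BLACK (5,3): turn L to S, flip to white, move to (6,3). |black|=9
Step 16: on BLACK (6,3): turn L to E, flip to white, move to (6,4). |black|=8
Step 17: on BLACK (6,4): turn L to N, flip to white, move to (5,4). |black|=7
Step 18: on BLACK (5,4): turn L to W, flip to white, move to (5,3). |black|=6

Answer: 5 3 W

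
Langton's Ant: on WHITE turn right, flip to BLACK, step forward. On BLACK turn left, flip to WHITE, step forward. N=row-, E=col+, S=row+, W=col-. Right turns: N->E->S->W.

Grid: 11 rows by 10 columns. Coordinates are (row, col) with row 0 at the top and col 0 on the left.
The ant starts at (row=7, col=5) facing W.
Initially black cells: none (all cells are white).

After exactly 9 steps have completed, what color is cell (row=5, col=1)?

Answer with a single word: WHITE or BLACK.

Step 1: on WHITE (7,5): turn R to N, flip to black, move to (6,5). |black|=1
Step 2: on WHITE (6,5): turn R to E, flip to black, move to (6,6). |black|=2
Step 3: on WHITE (6,6): turn R to S, flip to black, move to (7,6). |black|=3
Step 4: on WHITE (7,6): turn R to W, flip to black, move to (7,5). |black|=4
Step 5: on BLACK (7,5): turn L to S, flip to white, move to (8,5). |black|=3
Step 6: on WHITE (8,5): turn R to W, flip to black, move to (8,4). |black|=4
Step 7: on WHITE (8,4): turn R to N, flip to black, move to (7,4). |black|=5
Step 8: on WHITE (7,4): turn R to E, flip to black, move to (7,5). |black|=6
Step 9: on WHITE (7,5): turn R to S, flip to black, move to (8,5). |black|=7

Answer: WHITE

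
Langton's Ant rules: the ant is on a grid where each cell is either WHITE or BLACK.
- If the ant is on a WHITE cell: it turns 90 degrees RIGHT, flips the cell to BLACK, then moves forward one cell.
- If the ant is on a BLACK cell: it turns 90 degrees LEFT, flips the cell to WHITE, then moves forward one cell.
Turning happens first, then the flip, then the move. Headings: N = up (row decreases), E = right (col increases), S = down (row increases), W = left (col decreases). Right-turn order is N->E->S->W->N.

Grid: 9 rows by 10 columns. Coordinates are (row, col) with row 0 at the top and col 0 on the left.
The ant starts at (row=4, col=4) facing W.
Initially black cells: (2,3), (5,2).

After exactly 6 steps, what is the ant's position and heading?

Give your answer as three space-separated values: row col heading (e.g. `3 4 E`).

Step 1: on WHITE (4,4): turn R to N, flip to black, move to (3,4). |black|=3
Step 2: on WHITE (3,4): turn R to E, flip to black, move to (3,5). |black|=4
Step 3: on WHITE (3,5): turn R to S, flip to black, move to (4,5). |black|=5
Step 4: on WHITE (4,5): turn R to W, flip to black, move to (4,4). |black|=6
Step 5: on BLACK (4,4): turn L to S, flip to white, move to (5,4). |black|=5
Step 6: on WHITE (5,4): turn R to W, flip to black, move to (5,3). |black|=6

Answer: 5 3 W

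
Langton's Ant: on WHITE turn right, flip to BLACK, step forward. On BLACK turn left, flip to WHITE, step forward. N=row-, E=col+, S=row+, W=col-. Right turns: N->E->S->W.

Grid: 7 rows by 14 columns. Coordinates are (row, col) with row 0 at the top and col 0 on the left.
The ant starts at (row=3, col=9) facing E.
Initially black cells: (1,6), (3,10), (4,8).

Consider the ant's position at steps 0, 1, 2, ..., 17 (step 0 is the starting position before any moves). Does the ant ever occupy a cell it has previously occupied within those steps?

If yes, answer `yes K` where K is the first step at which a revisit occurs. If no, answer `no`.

Answer: yes 6

Derivation:
Step 1: on WHITE (3,9): turn R to S, flip to black, move to (4,9). |black|=4 — new cell
Step 2: on WHITE (4,9): turn R to W, flip to black, move to (4,8). |black|=5 — new cell
Step 3: on BLACK (4,8): turn L to S, flip to white, move to (5,8). |black|=4 — new cell
Step 4: on WHITE (5,8): turn R to W, flip to black, move to (5,7). |black|=5 — new cell
Step 5: on WHITE (5,7): turn R to N, flip to black, move to (4,7). |black|=6 — new cell
Step 6: on WHITE (4,7): turn R to E, flip to black, move to (4,8). |black|=7 — REVISIT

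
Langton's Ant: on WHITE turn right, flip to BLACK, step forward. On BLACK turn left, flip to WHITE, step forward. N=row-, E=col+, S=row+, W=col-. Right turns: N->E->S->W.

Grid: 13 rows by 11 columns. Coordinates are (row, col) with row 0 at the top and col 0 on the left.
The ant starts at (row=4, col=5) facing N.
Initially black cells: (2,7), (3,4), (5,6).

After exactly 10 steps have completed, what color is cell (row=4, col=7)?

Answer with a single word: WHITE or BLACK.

Step 1: on WHITE (4,5): turn R to E, flip to black, move to (4,6). |black|=4
Step 2: on WHITE (4,6): turn R to S, flip to black, move to (5,6). |black|=5
Step 3: on BLACK (5,6): turn L to E, flip to white, move to (5,7). |black|=4
Step 4: on WHITE (5,7): turn R to S, flip to black, move to (6,7). |black|=5
Step 5: on WHITE (6,7): turn R to W, flip to black, move to (6,6). |black|=6
Step 6: on WHITE (6,6): turn R to N, flip to black, move to (5,6). |black|=7
Step 7: on WHITE (5,6): turn R to E, flip to black, move to (5,7). |black|=8
Step 8: on BLACK (5,7): turn L to N, flip to white, move to (4,7). |black|=7
Step 9: on WHITE (4,7): turn R to E, flip to black, move to (4,8). |black|=8
Step 10: on WHITE (4,8): turn R to S, flip to black, move to (5,8). |black|=9

Answer: BLACK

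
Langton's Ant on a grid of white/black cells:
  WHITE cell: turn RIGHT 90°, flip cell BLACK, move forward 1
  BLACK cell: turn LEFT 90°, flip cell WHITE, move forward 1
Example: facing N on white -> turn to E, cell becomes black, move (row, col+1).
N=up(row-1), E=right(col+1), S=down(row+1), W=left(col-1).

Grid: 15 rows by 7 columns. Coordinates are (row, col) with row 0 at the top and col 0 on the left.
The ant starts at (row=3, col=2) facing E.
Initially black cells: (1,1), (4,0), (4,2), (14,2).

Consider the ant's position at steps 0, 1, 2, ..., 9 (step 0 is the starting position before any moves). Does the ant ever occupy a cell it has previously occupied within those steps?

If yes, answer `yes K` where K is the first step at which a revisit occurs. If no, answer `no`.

Answer: yes 5

Derivation:
Step 1: on WHITE (3,2): turn R to S, flip to black, move to (4,2). |black|=5 — new cell
Step 2: on BLACK (4,2): turn L to E, flip to white, move to (4,3). |black|=4 — new cell
Step 3: on WHITE (4,3): turn R to S, flip to black, move to (5,3). |black|=5 — new cell
Step 4: on WHITE (5,3): turn R to W, flip to black, move to (5,2). |black|=6 — new cell
Step 5: on WHITE (5,2): turn R to N, flip to black, move to (4,2). |black|=7 — REVISIT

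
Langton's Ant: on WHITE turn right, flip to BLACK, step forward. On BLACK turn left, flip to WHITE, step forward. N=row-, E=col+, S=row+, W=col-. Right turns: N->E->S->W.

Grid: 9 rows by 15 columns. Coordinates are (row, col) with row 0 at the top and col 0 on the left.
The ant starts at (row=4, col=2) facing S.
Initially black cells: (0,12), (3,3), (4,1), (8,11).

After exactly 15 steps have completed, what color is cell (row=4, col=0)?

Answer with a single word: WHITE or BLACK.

Answer: BLACK

Derivation:
Step 1: on WHITE (4,2): turn R to W, flip to black, move to (4,1). |black|=5
Step 2: on BLACK (4,1): turn L to S, flip to white, move to (5,1). |black|=4
Step 3: on WHITE (5,1): turn R to W, flip to black, move to (5,0). |black|=5
Step 4: on WHITE (5,0): turn R to N, flip to black, move to (4,0). |black|=6
Step 5: on WHITE (4,0): turn R to E, flip to black, move to (4,1). |black|=7
Step 6: on WHITE (4,1): turn R to S, flip to black, move to (5,1). |black|=8
Step 7: on BLACK (5,1): turn L to E, flip to white, move to (5,2). |black|=7
Step 8: on WHITE (5,2): turn R to S, flip to black, move to (6,2). |black|=8
Step 9: on WHITE (6,2): turn R to W, flip to black, move to (6,1). |black|=9
Step 10: on WHITE (6,1): turn R to N, flip to black, move to (5,1). |black|=10
Step 11: on WHITE (5,1): turn R to E, flip to black, move to (5,2). |black|=11
Step 12: on BLACK (5,2): turn L to N, flip to white, move to (4,2). |black|=10
Step 13: on BLACK (4,2): turn L to W, flip to white, move to (4,1). |black|=9
Step 14: on BLACK (4,1): turn L to S, flip to white, move to (5,1). |black|=8
Step 15: on BLACK (5,1): turn L to E, flip to white, move to (5,2). |black|=7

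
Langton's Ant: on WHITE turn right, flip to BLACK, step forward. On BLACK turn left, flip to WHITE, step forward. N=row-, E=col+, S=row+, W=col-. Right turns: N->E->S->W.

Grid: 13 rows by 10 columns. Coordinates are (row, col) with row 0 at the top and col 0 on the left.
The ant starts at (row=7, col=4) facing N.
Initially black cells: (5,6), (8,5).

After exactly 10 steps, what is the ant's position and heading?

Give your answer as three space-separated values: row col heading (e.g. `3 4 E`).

Step 1: on WHITE (7,4): turn R to E, flip to black, move to (7,5). |black|=3
Step 2: on WHITE (7,5): turn R to S, flip to black, move to (8,5). |black|=4
Step 3: on BLACK (8,5): turn L to E, flip to white, move to (8,6). |black|=3
Step 4: on WHITE (8,6): turn R to S, flip to black, move to (9,6). |black|=4
Step 5: on WHITE (9,6): turn R to W, flip to black, move to (9,5). |black|=5
Step 6: on WHITE (9,5): turn R to N, flip to black, move to (8,5). |black|=6
Step 7: on WHITE (8,5): turn R to E, flip to black, move to (8,6). |black|=7
Step 8: on BLACK (8,6): turn L to N, flip to white, move to (7,6). |black|=6
Step 9: on WHITE (7,6): turn R to E, flip to black, move to (7,7). |black|=7
Step 10: on WHITE (7,7): turn R to S, flip to black, move to (8,7). |black|=8

Answer: 8 7 S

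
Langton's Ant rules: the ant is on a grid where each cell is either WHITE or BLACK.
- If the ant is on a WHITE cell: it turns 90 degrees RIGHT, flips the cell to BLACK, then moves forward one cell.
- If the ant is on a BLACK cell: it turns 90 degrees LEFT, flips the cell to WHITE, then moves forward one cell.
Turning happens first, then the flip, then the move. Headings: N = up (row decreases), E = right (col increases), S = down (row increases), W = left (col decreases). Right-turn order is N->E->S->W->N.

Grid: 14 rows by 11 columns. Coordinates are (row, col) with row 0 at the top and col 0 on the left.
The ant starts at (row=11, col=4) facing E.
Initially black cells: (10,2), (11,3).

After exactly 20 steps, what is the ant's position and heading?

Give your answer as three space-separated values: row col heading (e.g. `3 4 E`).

Answer: 11 0 W

Derivation:
Step 1: on WHITE (11,4): turn R to S, flip to black, move to (12,4). |black|=3
Step 2: on WHITE (12,4): turn R to W, flip to black, move to (12,3). |black|=4
Step 3: on WHITE (12,3): turn R to N, flip to black, move to (11,3). |black|=5
Step 4: on BLACK (11,3): turn L to W, flip to white, move to (11,2). |black|=4
Step 5: on WHITE (11,2): turn R to N, flip to black, move to (10,2). |black|=5
Step 6: on BLACK (10,2): turn L to W, flip to white, move to (10,1). |black|=4
Step 7: on WHITE (10,1): turn R to N, flip to black, move to (9,1). |black|=5
Step 8: on WHITE (9,1): turn R to E, flip to black, move to (9,2). |black|=6
Step 9: on WHITE (9,2): turn R to S, flip to black, move to (10,2). |black|=7
Step 10: on WHITE (10,2): turn R to W, flip to black, move to (10,1). |black|=8
Step 11: on BLACK (10,1): turn L to S, flip to white, move to (11,1). |black|=7
Step 12: on WHITE (11,1): turn R to W, flip to black, move to (11,0). |black|=8
Step 13: on WHITE (11,0): turn R to N, flip to black, move to (10,0). |black|=9
Step 14: on WHITE (10,0): turn R to E, flip to black, move to (10,1). |black|=10
Step 15: on WHITE (10,1): turn R to S, flip to black, move to (11,1). |black|=11
Step 16: on BLACK (11,1): turn L to E, flip to white, move to (11,2). |black|=10
Step 17: on BLACK (11,2): turn L to N, flip to white, move to (10,2). |black|=9
Step 18: on BLACK (10,2): turn L to W, flip to white, move to (10,1). |black|=8
Step 19: on BLACK (10,1): turn L to S, flip to white, move to (11,1). |black|=7
Step 20: on WHITE (11,1): turn R to W, flip to black, move to (11,0). |black|=8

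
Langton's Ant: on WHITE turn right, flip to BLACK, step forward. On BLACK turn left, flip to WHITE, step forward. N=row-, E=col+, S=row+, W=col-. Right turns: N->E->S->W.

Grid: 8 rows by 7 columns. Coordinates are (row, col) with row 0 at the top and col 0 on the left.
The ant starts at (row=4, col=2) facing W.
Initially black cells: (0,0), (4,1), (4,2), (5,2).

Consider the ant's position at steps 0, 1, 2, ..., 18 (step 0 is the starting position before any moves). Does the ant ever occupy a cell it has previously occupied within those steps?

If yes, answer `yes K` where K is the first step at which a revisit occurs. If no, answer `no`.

Step 1: on BLACK (4,2): turn L to S, flip to white, move to (5,2). |black|=3 — new cell
Step 2: on BLACK (5,2): turn L to E, flip to white, move to (5,3). |black|=2 — new cell
Step 3: on WHITE (5,3): turn R to S, flip to black, move to (6,3). |black|=3 — new cell
Step 4: on WHITE (6,3): turn R to W, flip to black, move to (6,2). |black|=4 — new cell
Step 5: on WHITE (6,2): turn R to N, flip to black, move to (5,2). |black|=5 — REVISIT

Answer: yes 5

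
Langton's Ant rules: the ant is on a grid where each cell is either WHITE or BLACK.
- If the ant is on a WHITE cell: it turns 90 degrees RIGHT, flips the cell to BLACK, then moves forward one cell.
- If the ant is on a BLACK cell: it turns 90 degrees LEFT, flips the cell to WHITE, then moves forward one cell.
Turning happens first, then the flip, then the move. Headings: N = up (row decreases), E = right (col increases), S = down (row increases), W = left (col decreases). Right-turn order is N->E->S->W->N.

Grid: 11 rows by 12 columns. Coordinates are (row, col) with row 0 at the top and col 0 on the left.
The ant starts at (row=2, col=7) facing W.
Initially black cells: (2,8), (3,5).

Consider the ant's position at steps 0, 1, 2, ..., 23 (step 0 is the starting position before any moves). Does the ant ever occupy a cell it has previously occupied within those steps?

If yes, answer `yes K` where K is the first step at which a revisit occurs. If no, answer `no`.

Answer: yes 7

Derivation:
Step 1: on WHITE (2,7): turn R to N, flip to black, move to (1,7). |black|=3 — new cell
Step 2: on WHITE (1,7): turn R to E, flip to black, move to (1,8). |black|=4 — new cell
Step 3: on WHITE (1,8): turn R to S, flip to black, move to (2,8). |black|=5 — new cell
Step 4: on BLACK (2,8): turn L to E, flip to white, move to (2,9). |black|=4 — new cell
Step 5: on WHITE (2,9): turn R to S, flip to black, move to (3,9). |black|=5 — new cell
Step 6: on WHITE (3,9): turn R to W, flip to black, move to (3,8). |black|=6 — new cell
Step 7: on WHITE (3,8): turn R to N, flip to black, move to (2,8). |black|=7 — REVISIT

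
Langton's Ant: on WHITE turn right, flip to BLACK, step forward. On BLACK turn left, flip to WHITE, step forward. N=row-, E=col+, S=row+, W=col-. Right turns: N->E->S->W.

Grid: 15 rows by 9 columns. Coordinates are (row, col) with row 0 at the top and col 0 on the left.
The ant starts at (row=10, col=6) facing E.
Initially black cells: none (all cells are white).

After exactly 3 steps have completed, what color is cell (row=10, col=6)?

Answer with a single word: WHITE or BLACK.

Answer: BLACK

Derivation:
Step 1: on WHITE (10,6): turn R to S, flip to black, move to (11,6). |black|=1
Step 2: on WHITE (11,6): turn R to W, flip to black, move to (11,5). |black|=2
Step 3: on WHITE (11,5): turn R to N, flip to black, move to (10,5). |black|=3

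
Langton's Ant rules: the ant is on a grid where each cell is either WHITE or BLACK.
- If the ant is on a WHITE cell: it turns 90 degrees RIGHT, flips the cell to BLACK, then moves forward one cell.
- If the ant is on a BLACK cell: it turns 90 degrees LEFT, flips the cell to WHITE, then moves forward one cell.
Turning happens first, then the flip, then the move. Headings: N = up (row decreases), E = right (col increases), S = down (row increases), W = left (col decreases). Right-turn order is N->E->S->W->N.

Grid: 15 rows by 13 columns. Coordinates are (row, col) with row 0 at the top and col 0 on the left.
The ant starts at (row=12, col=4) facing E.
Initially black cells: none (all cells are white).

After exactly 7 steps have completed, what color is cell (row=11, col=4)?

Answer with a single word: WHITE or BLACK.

Step 1: on WHITE (12,4): turn R to S, flip to black, move to (13,4). |black|=1
Step 2: on WHITE (13,4): turn R to W, flip to black, move to (13,3). |black|=2
Step 3: on WHITE (13,3): turn R to N, flip to black, move to (12,3). |black|=3
Step 4: on WHITE (12,3): turn R to E, flip to black, move to (12,4). |black|=4
Step 5: on BLACK (12,4): turn L to N, flip to white, move to (11,4). |black|=3
Step 6: on WHITE (11,4): turn R to E, flip to black, move to (11,5). |black|=4
Step 7: on WHITE (11,5): turn R to S, flip to black, move to (12,5). |black|=5

Answer: BLACK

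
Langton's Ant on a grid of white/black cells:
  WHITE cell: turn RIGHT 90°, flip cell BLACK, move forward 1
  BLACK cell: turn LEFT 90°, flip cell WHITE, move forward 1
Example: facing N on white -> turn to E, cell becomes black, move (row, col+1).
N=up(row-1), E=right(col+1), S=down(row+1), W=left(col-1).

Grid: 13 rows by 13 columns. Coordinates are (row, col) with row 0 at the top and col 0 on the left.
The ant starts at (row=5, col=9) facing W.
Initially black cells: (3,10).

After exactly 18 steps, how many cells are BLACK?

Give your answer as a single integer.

Answer: 7

Derivation:
Step 1: on WHITE (5,9): turn R to N, flip to black, move to (4,9). |black|=2
Step 2: on WHITE (4,9): turn R to E, flip to black, move to (4,10). |black|=3
Step 3: on WHITE (4,10): turn R to S, flip to black, move to (5,10). |black|=4
Step 4: on WHITE (5,10): turn R to W, flip to black, move to (5,9). |black|=5
Step 5: on BLACK (5,9): turn L to S, flip to white, move to (6,9). |black|=4
Step 6: on WHITE (6,9): turn R to W, flip to black, move to (6,8). |black|=5
Step 7: on WHITE (6,8): turn R to N, flip to black, move to (5,8). |black|=6
Step 8: on WHITE (5,8): turn R to E, flip to black, move to (5,9). |black|=7
Step 9: on WHITE (5,9): turn R to S, flip to black, move to (6,9). |black|=8
Step 10: on BLACK (6,9): turn L to E, flip to white, move to (6,10). |black|=7
Step 11: on WHITE (6,10): turn R to S, flip to black, move to (7,10). |black|=8
Step 12: on WHITE (7,10): turn R to W, flip to black, move to (7,9). |black|=9
Step 13: on WHITE (7,9): turn R to N, flip to black, move to (6,9). |black|=10
Step 14: on WHITE (6,9): turn R to E, flip to black, move to (6,10). |black|=11
Step 15: on BLACK (6,10): turn L to N, flip to white, move to (5,10). |black|=10
Step 16: on BLACK (5,10): turn L to W, flip to white, move to (5,9). |black|=9
Step 17: on BLACK (5,9): turn L to S, flip to white, move to (6,9). |black|=8
Step 18: on BLACK (6,9): turn L to E, flip to white, move to (6,10). |black|=7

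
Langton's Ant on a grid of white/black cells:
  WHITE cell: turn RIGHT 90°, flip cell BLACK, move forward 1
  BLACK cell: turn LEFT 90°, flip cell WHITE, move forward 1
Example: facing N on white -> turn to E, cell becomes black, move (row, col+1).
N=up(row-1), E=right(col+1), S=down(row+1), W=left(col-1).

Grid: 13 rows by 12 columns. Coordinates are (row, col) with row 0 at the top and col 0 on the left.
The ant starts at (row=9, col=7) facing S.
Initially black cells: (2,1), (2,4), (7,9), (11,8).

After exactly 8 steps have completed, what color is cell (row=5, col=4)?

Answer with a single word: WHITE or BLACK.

Step 1: on WHITE (9,7): turn R to W, flip to black, move to (9,6). |black|=5
Step 2: on WHITE (9,6): turn R to N, flip to black, move to (8,6). |black|=6
Step 3: on WHITE (8,6): turn R to E, flip to black, move to (8,7). |black|=7
Step 4: on WHITE (8,7): turn R to S, flip to black, move to (9,7). |black|=8
Step 5: on BLACK (9,7): turn L to E, flip to white, move to (9,8). |black|=7
Step 6: on WHITE (9,8): turn R to S, flip to black, move to (10,8). |black|=8
Step 7: on WHITE (10,8): turn R to W, flip to black, move to (10,7). |black|=9
Step 8: on WHITE (10,7): turn R to N, flip to black, move to (9,7). |black|=10

Answer: WHITE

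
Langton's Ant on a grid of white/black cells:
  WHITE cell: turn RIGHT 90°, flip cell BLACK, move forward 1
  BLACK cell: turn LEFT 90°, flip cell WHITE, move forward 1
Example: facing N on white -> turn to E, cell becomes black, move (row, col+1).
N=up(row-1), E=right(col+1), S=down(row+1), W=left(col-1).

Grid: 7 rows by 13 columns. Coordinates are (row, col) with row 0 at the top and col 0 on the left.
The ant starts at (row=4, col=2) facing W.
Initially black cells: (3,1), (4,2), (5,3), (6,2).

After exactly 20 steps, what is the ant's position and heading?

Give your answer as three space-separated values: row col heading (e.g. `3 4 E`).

Answer: 6 2 E

Derivation:
Step 1: on BLACK (4,2): turn L to S, flip to white, move to (5,2). |black|=3
Step 2: on WHITE (5,2): turn R to W, flip to black, move to (5,1). |black|=4
Step 3: on WHITE (5,1): turn R to N, flip to black, move to (4,1). |black|=5
Step 4: on WHITE (4,1): turn R to E, flip to black, move to (4,2). |black|=6
Step 5: on WHITE (4,2): turn R to S, flip to black, move to (5,2). |black|=7
Step 6: on BLACK (5,2): turn L to E, flip to white, move to (5,3). |black|=6
Step 7: on BLACK (5,3): turn L to N, flip to white, move to (4,3). |black|=5
Step 8: on WHITE (4,3): turn R to E, flip to black, move to (4,4). |black|=6
Step 9: on WHITE (4,4): turn R to S, flip to black, move to (5,4). |black|=7
Step 10: on WHITE (5,4): turn R to W, flip to black, move to (5,3). |black|=8
Step 11: on WHITE (5,3): turn R to N, flip to black, move to (4,3). |black|=9
Step 12: on BLACK (4,3): turn L to W, flip to white, move to (4,2). |black|=8
Step 13: on BLACK (4,2): turn L to S, flip to white, move to (5,2). |black|=7
Step 14: on WHITE (5,2): turn R to W, flip to black, move to (5,1). |black|=8
Step 15: on BLACK (5,1): turn L to S, flip to white, move to (6,1). |black|=7
Step 16: on WHITE (6,1): turn R to W, flip to black, move to (6,0). |black|=8
Step 17: on WHITE (6,0): turn R to N, flip to black, move to (5,0). |black|=9
Step 18: on WHITE (5,0): turn R to E, flip to black, move to (5,1). |black|=10
Step 19: on WHITE (5,1): turn R to S, flip to black, move to (6,1). |black|=11
Step 20: on BLACK (6,1): turn L to E, flip to white, move to (6,2). |black|=10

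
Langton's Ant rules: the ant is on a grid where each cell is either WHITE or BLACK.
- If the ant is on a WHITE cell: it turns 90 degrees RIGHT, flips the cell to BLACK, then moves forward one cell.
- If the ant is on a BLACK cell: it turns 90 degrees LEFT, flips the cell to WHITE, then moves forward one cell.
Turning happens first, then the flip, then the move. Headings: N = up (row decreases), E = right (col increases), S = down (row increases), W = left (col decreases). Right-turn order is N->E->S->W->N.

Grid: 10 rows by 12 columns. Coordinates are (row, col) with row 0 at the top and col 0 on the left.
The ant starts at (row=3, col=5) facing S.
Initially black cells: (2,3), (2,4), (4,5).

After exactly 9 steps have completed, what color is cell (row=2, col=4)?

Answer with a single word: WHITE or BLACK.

Answer: WHITE

Derivation:
Step 1: on WHITE (3,5): turn R to W, flip to black, move to (3,4). |black|=4
Step 2: on WHITE (3,4): turn R to N, flip to black, move to (2,4). |black|=5
Step 3: on BLACK (2,4): turn L to W, flip to white, move to (2,3). |black|=4
Step 4: on BLACK (2,3): turn L to S, flip to white, move to (3,3). |black|=3
Step 5: on WHITE (3,3): turn R to W, flip to black, move to (3,2). |black|=4
Step 6: on WHITE (3,2): turn R to N, flip to black, move to (2,2). |black|=5
Step 7: on WHITE (2,2): turn R to E, flip to black, move to (2,3). |black|=6
Step 8: on WHITE (2,3): turn R to S, flip to black, move to (3,3). |black|=7
Step 9: on BLACK (3,3): turn L to E, flip to white, move to (3,4). |black|=6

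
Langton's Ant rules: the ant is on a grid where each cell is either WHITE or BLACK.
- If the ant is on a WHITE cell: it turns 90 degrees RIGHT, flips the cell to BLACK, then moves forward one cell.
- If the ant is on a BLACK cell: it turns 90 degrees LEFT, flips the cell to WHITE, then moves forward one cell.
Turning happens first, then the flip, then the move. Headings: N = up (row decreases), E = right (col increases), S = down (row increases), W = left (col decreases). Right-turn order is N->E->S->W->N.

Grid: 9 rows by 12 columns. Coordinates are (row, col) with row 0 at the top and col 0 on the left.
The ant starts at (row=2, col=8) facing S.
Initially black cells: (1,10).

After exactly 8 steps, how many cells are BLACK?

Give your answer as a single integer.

Step 1: on WHITE (2,8): turn R to W, flip to black, move to (2,7). |black|=2
Step 2: on WHITE (2,7): turn R to N, flip to black, move to (1,7). |black|=3
Step 3: on WHITE (1,7): turn R to E, flip to black, move to (1,8). |black|=4
Step 4: on WHITE (1,8): turn R to S, flip to black, move to (2,8). |black|=5
Step 5: on BLACK (2,8): turn L to E, flip to white, move to (2,9). |black|=4
Step 6: on WHITE (2,9): turn R to S, flip to black, move to (3,9). |black|=5
Step 7: on WHITE (3,9): turn R to W, flip to black, move to (3,8). |black|=6
Step 8: on WHITE (3,8): turn R to N, flip to black, move to (2,8). |black|=7

Answer: 7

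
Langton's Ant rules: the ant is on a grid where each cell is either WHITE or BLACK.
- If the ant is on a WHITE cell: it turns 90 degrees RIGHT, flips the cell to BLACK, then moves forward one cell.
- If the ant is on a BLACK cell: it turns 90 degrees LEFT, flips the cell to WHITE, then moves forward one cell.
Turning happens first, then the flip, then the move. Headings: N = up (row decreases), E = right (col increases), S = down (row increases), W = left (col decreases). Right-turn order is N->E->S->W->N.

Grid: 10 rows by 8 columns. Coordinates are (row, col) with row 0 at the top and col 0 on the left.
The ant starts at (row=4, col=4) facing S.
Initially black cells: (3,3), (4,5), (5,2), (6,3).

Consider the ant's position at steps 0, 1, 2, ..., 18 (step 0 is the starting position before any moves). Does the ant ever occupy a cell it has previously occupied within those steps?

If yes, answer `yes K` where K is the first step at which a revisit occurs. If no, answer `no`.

Step 1: on WHITE (4,4): turn R to W, flip to black, move to (4,3). |black|=5 — new cell
Step 2: on WHITE (4,3): turn R to N, flip to black, move to (3,3). |black|=6 — new cell
Step 3: on BLACK (3,3): turn L to W, flip to white, move to (3,2). |black|=5 — new cell
Step 4: on WHITE (3,2): turn R to N, flip to black, move to (2,2). |black|=6 — new cell
Step 5: on WHITE (2,2): turn R to E, flip to black, move to (2,3). |black|=7 — new cell
Step 6: on WHITE (2,3): turn R to S, flip to black, move to (3,3). |black|=8 — REVISIT

Answer: yes 6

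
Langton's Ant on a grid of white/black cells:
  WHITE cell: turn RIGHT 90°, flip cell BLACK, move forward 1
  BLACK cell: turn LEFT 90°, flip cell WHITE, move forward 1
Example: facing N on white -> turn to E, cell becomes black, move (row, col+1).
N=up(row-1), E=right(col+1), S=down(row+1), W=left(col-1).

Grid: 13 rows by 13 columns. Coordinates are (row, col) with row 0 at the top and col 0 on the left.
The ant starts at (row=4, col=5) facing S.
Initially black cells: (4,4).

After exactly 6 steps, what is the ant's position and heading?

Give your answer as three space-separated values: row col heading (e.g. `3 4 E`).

Step 1: on WHITE (4,5): turn R to W, flip to black, move to (4,4). |black|=2
Step 2: on BLACK (4,4): turn L to S, flip to white, move to (5,4). |black|=1
Step 3: on WHITE (5,4): turn R to W, flip to black, move to (5,3). |black|=2
Step 4: on WHITE (5,3): turn R to N, flip to black, move to (4,3). |black|=3
Step 5: on WHITE (4,3): turn R to E, flip to black, move to (4,4). |black|=4
Step 6: on WHITE (4,4): turn R to S, flip to black, move to (5,4). |black|=5

Answer: 5 4 S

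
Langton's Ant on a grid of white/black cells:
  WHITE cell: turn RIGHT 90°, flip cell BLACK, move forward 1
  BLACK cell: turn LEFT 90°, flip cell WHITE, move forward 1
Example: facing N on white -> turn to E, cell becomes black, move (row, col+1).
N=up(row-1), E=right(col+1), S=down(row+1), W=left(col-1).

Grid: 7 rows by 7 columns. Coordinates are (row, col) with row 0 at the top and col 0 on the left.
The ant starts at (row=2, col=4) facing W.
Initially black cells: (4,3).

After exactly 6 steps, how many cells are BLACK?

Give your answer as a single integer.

Step 1: on WHITE (2,4): turn R to N, flip to black, move to (1,4). |black|=2
Step 2: on WHITE (1,4): turn R to E, flip to black, move to (1,5). |black|=3
Step 3: on WHITE (1,5): turn R to S, flip to black, move to (2,5). |black|=4
Step 4: on WHITE (2,5): turn R to W, flip to black, move to (2,4). |black|=5
Step 5: on BLACK (2,4): turn L to S, flip to white, move to (3,4). |black|=4
Step 6: on WHITE (3,4): turn R to W, flip to black, move to (3,3). |black|=5

Answer: 5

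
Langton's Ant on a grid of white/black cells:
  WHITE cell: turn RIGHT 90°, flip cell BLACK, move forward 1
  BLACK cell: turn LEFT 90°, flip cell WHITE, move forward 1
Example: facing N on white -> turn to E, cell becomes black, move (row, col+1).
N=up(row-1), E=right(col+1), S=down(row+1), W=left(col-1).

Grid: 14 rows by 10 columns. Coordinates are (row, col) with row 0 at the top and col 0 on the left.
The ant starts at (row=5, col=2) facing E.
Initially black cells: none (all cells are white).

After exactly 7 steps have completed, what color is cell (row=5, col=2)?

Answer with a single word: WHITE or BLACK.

Step 1: on WHITE (5,2): turn R to S, flip to black, move to (6,2). |black|=1
Step 2: on WHITE (6,2): turn R to W, flip to black, move to (6,1). |black|=2
Step 3: on WHITE (6,1): turn R to N, flip to black, move to (5,1). |black|=3
Step 4: on WHITE (5,1): turn R to E, flip to black, move to (5,2). |black|=4
Step 5: on BLACK (5,2): turn L to N, flip to white, move to (4,2). |black|=3
Step 6: on WHITE (4,2): turn R to E, flip to black, move to (4,3). |black|=4
Step 7: on WHITE (4,3): turn R to S, flip to black, move to (5,3). |black|=5

Answer: WHITE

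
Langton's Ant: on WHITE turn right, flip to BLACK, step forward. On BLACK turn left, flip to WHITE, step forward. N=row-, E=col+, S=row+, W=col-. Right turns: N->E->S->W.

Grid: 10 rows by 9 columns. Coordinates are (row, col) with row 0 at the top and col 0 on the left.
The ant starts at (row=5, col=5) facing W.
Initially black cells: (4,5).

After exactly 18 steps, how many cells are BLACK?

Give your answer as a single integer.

Step 1: on WHITE (5,5): turn R to N, flip to black, move to (4,5). |black|=2
Step 2: on BLACK (4,5): turn L to W, flip to white, move to (4,4). |black|=1
Step 3: on WHITE (4,4): turn R to N, flip to black, move to (3,4). |black|=2
Step 4: on WHITE (3,4): turn R to E, flip to black, move to (3,5). |black|=3
Step 5: on WHITE (3,5): turn R to S, flip to black, move to (4,5). |black|=4
Step 6: on WHITE (4,5): turn R to W, flip to black, move to (4,4). |black|=5
Step 7: on BLACK (4,4): turn L to S, flip to white, move to (5,4). |black|=4
Step 8: on WHITE (5,4): turn R to W, flip to black, move to (5,3). |black|=5
Step 9: on WHITE (5,3): turn R to N, flip to black, move to (4,3). |black|=6
Step 10: on WHITE (4,3): turn R to E, flip to black, move to (4,4). |black|=7
Step 11: on WHITE (4,4): turn R to S, flip to black, move to (5,4). |black|=8
Step 12: on BLACK (5,4): turn L to E, flip to white, move to (5,5). |black|=7
Step 13: on BLACK (5,5): turn L to N, flip to white, move to (4,5). |black|=6
Step 14: on BLACK (4,5): turn L to W, flip to white, move to (4,4). |black|=5
Step 15: on BLACK (4,4): turn L to S, flip to white, move to (5,4). |black|=4
Step 16: on WHITE (5,4): turn R to W, flip to black, move to (5,3). |black|=5
Step 17: on BLACK (5,3): turn L to S, flip to white, move to (6,3). |black|=4
Step 18: on WHITE (6,3): turn R to W, flip to black, move to (6,2). |black|=5

Answer: 5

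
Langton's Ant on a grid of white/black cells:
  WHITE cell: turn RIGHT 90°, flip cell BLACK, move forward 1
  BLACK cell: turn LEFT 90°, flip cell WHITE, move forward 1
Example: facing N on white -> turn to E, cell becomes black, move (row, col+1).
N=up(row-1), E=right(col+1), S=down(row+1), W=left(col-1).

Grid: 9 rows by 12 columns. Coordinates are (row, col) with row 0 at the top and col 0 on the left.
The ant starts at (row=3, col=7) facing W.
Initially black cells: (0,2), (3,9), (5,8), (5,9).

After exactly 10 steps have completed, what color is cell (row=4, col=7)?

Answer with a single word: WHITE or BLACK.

Answer: WHITE

Derivation:
Step 1: on WHITE (3,7): turn R to N, flip to black, move to (2,7). |black|=5
Step 2: on WHITE (2,7): turn R to E, flip to black, move to (2,8). |black|=6
Step 3: on WHITE (2,8): turn R to S, flip to black, move to (3,8). |black|=7
Step 4: on WHITE (3,8): turn R to W, flip to black, move to (3,7). |black|=8
Step 5: on BLACK (3,7): turn L to S, flip to white, move to (4,7). |black|=7
Step 6: on WHITE (4,7): turn R to W, flip to black, move to (4,6). |black|=8
Step 7: on WHITE (4,6): turn R to N, flip to black, move to (3,6). |black|=9
Step 8: on WHITE (3,6): turn R to E, flip to black, move to (3,7). |black|=10
Step 9: on WHITE (3,7): turn R to S, flip to black, move to (4,7). |black|=11
Step 10: on BLACK (4,7): turn L to E, flip to white, move to (4,8). |black|=10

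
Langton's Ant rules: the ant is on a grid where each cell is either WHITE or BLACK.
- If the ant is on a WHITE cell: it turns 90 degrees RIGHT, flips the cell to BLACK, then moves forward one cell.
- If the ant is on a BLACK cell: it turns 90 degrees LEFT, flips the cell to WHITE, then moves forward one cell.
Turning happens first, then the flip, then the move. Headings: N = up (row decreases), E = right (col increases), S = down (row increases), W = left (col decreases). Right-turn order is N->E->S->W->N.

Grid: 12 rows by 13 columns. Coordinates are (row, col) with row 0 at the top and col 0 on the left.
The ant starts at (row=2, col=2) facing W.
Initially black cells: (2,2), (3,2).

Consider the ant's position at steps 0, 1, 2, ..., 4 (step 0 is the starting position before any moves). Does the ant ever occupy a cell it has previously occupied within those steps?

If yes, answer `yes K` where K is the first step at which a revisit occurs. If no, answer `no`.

Step 1: on BLACK (2,2): turn L to S, flip to white, move to (3,2). |black|=1 — new cell
Step 2: on BLACK (3,2): turn L to E, flip to white, move to (3,3). |black|=0 — new cell
Step 3: on WHITE (3,3): turn R to S, flip to black, move to (4,3). |black|=1 — new cell
Step 4: on WHITE (4,3): turn R to W, flip to black, move to (4,2). |black|=2 — new cell
No revisit within 4 steps.

Answer: no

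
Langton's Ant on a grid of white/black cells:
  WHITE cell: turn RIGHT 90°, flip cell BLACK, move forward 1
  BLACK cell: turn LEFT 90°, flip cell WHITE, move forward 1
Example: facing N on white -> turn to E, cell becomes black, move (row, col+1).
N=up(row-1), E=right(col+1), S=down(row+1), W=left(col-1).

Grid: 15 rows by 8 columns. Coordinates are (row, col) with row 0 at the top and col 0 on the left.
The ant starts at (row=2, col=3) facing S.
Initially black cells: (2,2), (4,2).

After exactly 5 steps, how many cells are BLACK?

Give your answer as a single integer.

Answer: 5

Derivation:
Step 1: on WHITE (2,3): turn R to W, flip to black, move to (2,2). |black|=3
Step 2: on BLACK (2,2): turn L to S, flip to white, move to (3,2). |black|=2
Step 3: on WHITE (3,2): turn R to W, flip to black, move to (3,1). |black|=3
Step 4: on WHITE (3,1): turn R to N, flip to black, move to (2,1). |black|=4
Step 5: on WHITE (2,1): turn R to E, flip to black, move to (2,2). |black|=5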